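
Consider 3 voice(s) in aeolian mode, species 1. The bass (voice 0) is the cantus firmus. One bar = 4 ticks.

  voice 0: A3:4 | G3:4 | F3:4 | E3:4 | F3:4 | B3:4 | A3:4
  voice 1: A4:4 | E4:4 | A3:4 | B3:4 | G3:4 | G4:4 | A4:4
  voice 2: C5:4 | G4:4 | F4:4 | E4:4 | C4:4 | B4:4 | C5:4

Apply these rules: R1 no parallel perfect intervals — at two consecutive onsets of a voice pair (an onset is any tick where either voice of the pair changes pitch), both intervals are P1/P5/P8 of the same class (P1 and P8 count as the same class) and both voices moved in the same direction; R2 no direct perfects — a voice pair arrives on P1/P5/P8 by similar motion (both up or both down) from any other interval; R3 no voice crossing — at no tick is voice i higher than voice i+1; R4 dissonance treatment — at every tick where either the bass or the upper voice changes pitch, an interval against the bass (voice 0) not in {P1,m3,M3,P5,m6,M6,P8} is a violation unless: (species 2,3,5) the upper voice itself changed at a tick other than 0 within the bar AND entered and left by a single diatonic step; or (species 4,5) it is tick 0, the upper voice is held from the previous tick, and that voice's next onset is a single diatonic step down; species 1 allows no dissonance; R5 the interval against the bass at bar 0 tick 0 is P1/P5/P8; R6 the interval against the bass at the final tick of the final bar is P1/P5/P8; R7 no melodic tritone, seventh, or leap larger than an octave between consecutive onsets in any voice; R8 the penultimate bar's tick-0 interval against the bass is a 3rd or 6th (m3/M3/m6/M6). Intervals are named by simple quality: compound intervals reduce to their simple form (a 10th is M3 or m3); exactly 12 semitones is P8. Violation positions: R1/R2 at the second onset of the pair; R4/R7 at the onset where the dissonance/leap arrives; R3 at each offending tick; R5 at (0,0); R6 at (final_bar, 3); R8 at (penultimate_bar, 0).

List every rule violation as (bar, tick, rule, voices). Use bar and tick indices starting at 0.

(0, 0, R5, (0, 2))
(1, 0, R2, (0, 2))
(2, 0, R1, (0, 2))
(3, 0, R1, (0, 2))
(4, 0, R4, (0, 1))
(5, 0, R2, (0, 2))
(5, 0, R7, (0,))
(5, 0, R7, (2,))
(5, 0, R8, (0, 2))
(6, 3, R6, (0, 2))

bar 0: v0=A3 v1=A4 v2=C5 downbeat m3
bar 1: v0=G3 v1=E4 v2=G4 downbeat P8
bar 2: v0=F3 v1=A3 v2=F4 downbeat P8
bar 3: v0=E3 v1=B3 v2=E4 downbeat P8
bar 4: v0=F3 v1=G3 v2=C4 downbeat P5
bar 5: v0=B3 v1=G4 v2=B4 downbeat P8
bar 6: v0=A3 v1=A4 v2=C5 downbeat m3
  -> R5 @ bar 0 tick 0 v(0, 2): opens on m3
  -> R2 @ bar 1 tick 0 v(0, 2): A3/C5 m3 -> G3/G4 P8 similar
  -> R1 @ bar 2 tick 0 v(0, 2): G3/G4 P8 -> F3/F4 P8 similar
  -> R1 @ bar 3 tick 0 v(0, 2): F3/F4 P8 -> E3/E4 P8 similar
  -> R4 @ bar 4 tick 0 v(0, 1): F3/G3 M2 untreated
  -> R2 @ bar 5 tick 0 v(0, 2): F3/C4 P5 -> B3/B4 P8 similar
  -> R7 @ bar 5 tick 0 v(0,): F3->B3 leap 6st
  -> R7 @ bar 5 tick 0 v(2,): C4->B4 leap 11st
  -> R8 @ bar 5 tick 0 v(0, 2): penult P8 not 3rd/6th
  -> R6 @ bar 6 tick 3 v(0, 2): closes on m3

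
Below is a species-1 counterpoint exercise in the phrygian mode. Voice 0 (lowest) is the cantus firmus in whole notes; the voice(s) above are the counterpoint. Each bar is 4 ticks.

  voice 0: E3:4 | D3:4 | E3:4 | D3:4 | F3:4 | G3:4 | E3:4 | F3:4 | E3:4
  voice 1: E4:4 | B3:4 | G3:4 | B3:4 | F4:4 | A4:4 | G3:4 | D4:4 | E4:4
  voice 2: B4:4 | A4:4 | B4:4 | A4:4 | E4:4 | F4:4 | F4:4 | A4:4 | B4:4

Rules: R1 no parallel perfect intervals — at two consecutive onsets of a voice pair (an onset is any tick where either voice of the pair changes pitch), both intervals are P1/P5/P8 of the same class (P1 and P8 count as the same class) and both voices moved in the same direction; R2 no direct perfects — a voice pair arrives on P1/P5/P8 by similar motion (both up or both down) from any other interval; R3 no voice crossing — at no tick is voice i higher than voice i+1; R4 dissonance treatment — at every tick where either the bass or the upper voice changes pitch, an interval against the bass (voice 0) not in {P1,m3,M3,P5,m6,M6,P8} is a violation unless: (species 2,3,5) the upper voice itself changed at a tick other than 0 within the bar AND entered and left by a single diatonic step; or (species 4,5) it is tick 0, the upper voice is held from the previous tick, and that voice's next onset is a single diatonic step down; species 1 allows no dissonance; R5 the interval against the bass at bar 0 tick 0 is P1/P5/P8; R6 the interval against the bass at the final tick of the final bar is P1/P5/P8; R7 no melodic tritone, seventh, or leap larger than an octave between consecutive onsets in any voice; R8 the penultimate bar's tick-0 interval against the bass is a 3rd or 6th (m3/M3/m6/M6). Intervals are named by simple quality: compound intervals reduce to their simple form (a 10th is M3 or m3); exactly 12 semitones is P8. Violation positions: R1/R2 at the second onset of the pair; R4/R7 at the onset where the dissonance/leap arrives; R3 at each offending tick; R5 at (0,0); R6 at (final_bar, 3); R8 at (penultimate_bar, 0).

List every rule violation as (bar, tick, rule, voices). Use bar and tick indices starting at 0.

bar 0: v0=E3 v1=E4 v2=B4 downbeat P5
bar 1: v0=D3 v1=B3 v2=A4 downbeat P5
bar 2: v0=E3 v1=G3 v2=B4 downbeat P5
bar 3: v0=D3 v1=B3 v2=A4 downbeat P5
bar 4: v0=F3 v1=F4 v2=E4 downbeat M7
bar 5: v0=G3 v1=A4 v2=F4 downbeat m7
bar 6: v0=E3 v1=G3 v2=F4 downbeat m2
bar 7: v0=F3 v1=D4 v2=A4 downbeat M3
bar 8: v0=E3 v1=E4 v2=B4 downbeat P5
  -> R1 @ bar 1 tick 0 v(0, 2): E3/B4 P5 -> D3/A4 P5 similar
  -> R1 @ bar 2 tick 0 v(0, 2): D3/A4 P5 -> E3/B4 P5 similar
  -> R1 @ bar 3 tick 0 v(0, 2): E3/B4 P5 -> D3/A4 P5 similar
  -> R2 @ bar 4 tick 0 v(0, 1): D3/B3 M6 -> F3/F4 P8 similar
  -> R3 @ bar 4 tick 0 v(1, 2): F4 above E4
  -> R4 @ bar 4 tick 0 v(0, 2): F3/E4 M7 untreated
  -> R7 @ bar 4 tick 0 v(1,): B3->F4 leap 6st
  -> R3 @ bar 4 tick 1 v(1, 2): F4 above E4
  -> R3 @ bar 4 tick 2 v(1, 2): F4 above E4
  -> R3 @ bar 4 tick 3 v(1, 2): F4 above E4
  -> R3 @ bar 5 tick 0 v(1, 2): A4 above F4
  -> R4 @ bar 5 tick 0 v(0, 1): G3/A4 M2 untreated
  -> R4 @ bar 5 tick 0 v(0, 2): G3/F4 m7 untreated
  -> R3 @ bar 5 tick 1 v(1, 2): A4 above F4
  -> R3 @ bar 5 tick 2 v(1, 2): A4 above F4
  -> R3 @ bar 5 tick 3 v(1, 2): A4 above F4
  -> R4 @ bar 6 tick 0 v(0, 2): E3/F4 m2 untreated
  -> R7 @ bar 6 tick 0 v(1,): A4->G3 leap 14st
  -> R2 @ bar 7 tick 0 v(1, 2): G3/F4 m7 -> D4/A4 P5 similar
  -> R1 @ bar 8 tick 0 v(1, 2): D4/A4 P5 -> E4/B4 P5 similar

(1, 0, R1, (0, 2))
(2, 0, R1, (0, 2))
(3, 0, R1, (0, 2))
(4, 0, R2, (0, 1))
(4, 0, R3, (1, 2))
(4, 0, R4, (0, 2))
(4, 0, R7, (1,))
(4, 1, R3, (1, 2))
(4, 2, R3, (1, 2))
(4, 3, R3, (1, 2))
(5, 0, R3, (1, 2))
(5, 0, R4, (0, 1))
(5, 0, R4, (0, 2))
(5, 1, R3, (1, 2))
(5, 2, R3, (1, 2))
(5, 3, R3, (1, 2))
(6, 0, R4, (0, 2))
(6, 0, R7, (1,))
(7, 0, R2, (1, 2))
(8, 0, R1, (1, 2))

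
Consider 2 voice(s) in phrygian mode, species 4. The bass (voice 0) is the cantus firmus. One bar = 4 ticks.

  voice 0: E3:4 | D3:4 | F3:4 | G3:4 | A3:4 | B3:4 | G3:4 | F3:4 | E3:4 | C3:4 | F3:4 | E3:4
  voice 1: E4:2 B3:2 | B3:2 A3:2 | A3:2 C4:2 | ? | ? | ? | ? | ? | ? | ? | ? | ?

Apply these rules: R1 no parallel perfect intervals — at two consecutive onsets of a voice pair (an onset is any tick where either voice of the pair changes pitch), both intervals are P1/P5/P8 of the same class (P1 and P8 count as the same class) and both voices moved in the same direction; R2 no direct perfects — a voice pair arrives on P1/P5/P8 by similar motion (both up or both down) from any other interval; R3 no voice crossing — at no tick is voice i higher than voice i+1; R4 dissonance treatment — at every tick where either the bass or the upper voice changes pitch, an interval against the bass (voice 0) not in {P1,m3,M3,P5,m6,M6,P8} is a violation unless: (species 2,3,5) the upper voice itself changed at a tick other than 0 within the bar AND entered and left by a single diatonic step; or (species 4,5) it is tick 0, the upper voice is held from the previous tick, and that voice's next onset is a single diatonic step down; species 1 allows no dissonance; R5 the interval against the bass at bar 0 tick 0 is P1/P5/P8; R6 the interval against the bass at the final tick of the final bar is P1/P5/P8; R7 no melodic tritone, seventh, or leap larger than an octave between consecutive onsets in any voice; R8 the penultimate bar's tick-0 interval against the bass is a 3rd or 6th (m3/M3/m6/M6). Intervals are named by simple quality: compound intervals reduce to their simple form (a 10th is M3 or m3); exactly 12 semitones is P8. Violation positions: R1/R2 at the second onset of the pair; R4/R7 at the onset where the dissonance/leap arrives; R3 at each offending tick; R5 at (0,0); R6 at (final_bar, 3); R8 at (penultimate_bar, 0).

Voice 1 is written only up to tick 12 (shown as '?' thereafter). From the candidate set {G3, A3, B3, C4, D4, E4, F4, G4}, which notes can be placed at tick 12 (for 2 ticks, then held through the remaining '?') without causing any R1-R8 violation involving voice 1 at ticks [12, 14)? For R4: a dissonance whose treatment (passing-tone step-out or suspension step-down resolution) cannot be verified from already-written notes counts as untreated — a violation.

G3: legal
A3: violates R4
B3: legal
C4: violates R4
D4: violates R1
E4: legal
F4: violates R4
G4: violates R2

{B3, E4, G3}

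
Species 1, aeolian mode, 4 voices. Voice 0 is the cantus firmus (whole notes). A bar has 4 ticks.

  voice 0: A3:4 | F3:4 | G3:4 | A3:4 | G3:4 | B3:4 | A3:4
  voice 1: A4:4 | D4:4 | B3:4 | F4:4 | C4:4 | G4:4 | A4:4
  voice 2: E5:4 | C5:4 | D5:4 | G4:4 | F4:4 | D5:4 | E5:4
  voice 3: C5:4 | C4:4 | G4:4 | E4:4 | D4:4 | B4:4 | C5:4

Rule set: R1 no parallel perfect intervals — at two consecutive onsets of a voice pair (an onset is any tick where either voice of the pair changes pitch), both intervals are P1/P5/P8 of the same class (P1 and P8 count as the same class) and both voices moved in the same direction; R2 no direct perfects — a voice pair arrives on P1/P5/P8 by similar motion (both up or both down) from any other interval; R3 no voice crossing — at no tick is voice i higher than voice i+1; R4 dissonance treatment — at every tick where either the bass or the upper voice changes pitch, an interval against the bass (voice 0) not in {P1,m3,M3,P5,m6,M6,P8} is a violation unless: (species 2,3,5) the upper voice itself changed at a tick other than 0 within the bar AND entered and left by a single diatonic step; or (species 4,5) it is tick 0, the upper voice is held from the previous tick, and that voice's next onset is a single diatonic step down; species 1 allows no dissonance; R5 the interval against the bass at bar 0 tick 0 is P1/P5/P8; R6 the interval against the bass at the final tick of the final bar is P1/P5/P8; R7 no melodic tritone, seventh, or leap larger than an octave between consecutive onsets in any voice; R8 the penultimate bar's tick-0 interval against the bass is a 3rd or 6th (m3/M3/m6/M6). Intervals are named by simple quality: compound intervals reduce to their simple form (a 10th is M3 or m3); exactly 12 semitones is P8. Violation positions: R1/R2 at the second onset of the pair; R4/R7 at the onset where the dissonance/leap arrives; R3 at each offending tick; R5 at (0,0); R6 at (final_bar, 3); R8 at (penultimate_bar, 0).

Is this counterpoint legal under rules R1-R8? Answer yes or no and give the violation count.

No (45 violations)

bar 0: v0=A3 v1=A4 v2=E5 v3=C5 (m3)
bar 1: v0=F3 v1=D4 v2=C5 v3=C4 (P5)
bar 2: v0=G3 v1=B3 v2=D5 v3=G4 (P8)
bar 3: v0=A3 v1=F4 v2=G4 v3=E4 (P5)
bar 4: v0=G3 v1=C4 v2=F4 v3=D4 (P5)
bar 5: v0=B3 v1=G4 v2=D5 v3=B4 (P8)
bar 6: v0=A3 v1=A4 v2=E5 v3=C5 (m3)
  R3 @ bar0.0: E5 above C5
  R5 @ bar0.0: opens on m3
  R3 @ bar0.1: E5 above C5
  R3 @ bar0.2: E5 above C5
  R3 @ bar0.3: E5 above C5
  R1 @ bar1.0: A3/E5 P5 -> F3/C5 P5 similar
  R2 @ bar1.0: A3/C5 m3 -> F3/C4 P5 similar
  R2 @ bar1.0: E5/C5 M3 -> C5/C4 P8 similar
  R3 @ bar1.0: C5 above C4
  R3 @ bar1.1: C5 above C4
  R3 @ bar1.2: C5 above C4
  R3 @ bar1.3: C5 above C4
  R1 @ bar2.0: F3/C5 P5 -> G3/D5 P5 similar
  R2 @ bar2.0: F3/C4 P5 -> G3/G4 P8 similar
  R2 @ bar2.0: C5/C4 P8 -> D5/G4 P5 similar
  R3 @ bar2.0: D5 above G4
  R3 @ bar2.1: D5 above G4
  R3 @ bar2.2: D5 above G4
  R3 @ bar2.3: D5 above G4
  R3 @ bar3.0: G4 above E4
  R4 @ bar3.0: A3/G4 m7 untreated
  R7 @ bar3.0: B3->F4 leap 6st
  R3 @ bar3.1: G4 above E4
  R3 @ bar3.2: G4 above E4
  R3 @ bar3.3: G4 above E4
  R1 @ bar4.0: A3/E4 P5 -> G3/D4 P5 similar
  R3 @ bar4.0: F4 above D4
  R4 @ bar4.0: G3/C4 P4 untreated
  R4 @ bar4.0: G3/F4 m7 untreated
  R3 @ bar4.1: F4 above D4
  R3 @ bar4.2: F4 above D4
  R3 @ bar4.3: F4 above D4
  R2 @ bar5.0: G3/D4 P5 -> B3/B4 P8 similar
  R2 @ bar5.0: C4/F4 P4 -> G4/D5 P5 similar
  R3 @ bar5.0: D5 above B4
  R8 @ bar5.0: penult P8 not 3rd/6th
  R3 @ bar5.1: D5 above B4
  R3 @ bar5.2: D5 above B4
  R3 @ bar5.3: D5 above B4
  R1 @ bar6.0: G4/D5 P5 -> A4/E5 P5 similar
  R3 @ bar6.0: E5 above C5
  R3 @ bar6.1: E5 above C5
  R3 @ bar6.2: E5 above C5
  R3 @ bar6.3: E5 above C5
  R6 @ bar6.3: closes on m3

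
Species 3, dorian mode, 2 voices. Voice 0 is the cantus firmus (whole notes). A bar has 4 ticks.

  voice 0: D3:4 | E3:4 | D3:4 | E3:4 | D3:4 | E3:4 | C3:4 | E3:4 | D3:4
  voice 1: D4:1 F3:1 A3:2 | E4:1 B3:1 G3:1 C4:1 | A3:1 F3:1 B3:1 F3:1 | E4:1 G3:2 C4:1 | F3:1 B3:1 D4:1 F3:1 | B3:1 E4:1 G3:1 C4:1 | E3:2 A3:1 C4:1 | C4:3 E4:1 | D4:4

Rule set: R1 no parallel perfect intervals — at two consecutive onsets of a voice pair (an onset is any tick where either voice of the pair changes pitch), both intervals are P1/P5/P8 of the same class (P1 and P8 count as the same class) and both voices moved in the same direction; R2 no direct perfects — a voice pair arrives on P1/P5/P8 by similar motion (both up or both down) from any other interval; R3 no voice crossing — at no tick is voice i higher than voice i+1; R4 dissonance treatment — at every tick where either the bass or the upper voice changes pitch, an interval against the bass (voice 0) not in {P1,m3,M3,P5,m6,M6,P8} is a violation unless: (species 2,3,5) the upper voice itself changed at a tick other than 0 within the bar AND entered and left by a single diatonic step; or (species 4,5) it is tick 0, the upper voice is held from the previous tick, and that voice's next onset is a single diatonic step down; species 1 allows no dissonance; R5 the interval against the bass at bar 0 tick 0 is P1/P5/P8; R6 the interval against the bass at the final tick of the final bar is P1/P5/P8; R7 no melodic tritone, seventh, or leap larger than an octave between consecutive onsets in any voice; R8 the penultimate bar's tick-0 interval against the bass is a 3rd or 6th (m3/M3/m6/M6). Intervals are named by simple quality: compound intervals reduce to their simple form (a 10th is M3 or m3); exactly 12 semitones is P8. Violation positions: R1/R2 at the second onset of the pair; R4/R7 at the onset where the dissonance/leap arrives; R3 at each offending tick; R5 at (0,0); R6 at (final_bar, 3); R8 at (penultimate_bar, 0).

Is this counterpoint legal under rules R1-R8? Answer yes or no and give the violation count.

bar 0: v0=D3 v1=D4 (P8)
bar 1: v0=E3 v1=E4 (P8)
bar 2: v0=D3 v1=A3 (P5)
bar 3: v0=E3 v1=E4 (P8)
bar 4: v0=D3 v1=F3 (m3)
bar 5: v0=E3 v1=B3 (P5)
bar 6: v0=C3 v1=E3 (M3)
bar 7: v0=E3 v1=C4 (m6)
bar 8: v0=D3 v1=D4 (P8)
  R2 @ bar1.0: D3/A3 P5 -> E3/E4 P8 similar
  R2 @ bar2.0: E3/C4 m6 -> D3/A3 P5 similar
  R7 @ bar2.2: F3->B3 leap 6st
  R7 @ bar2.3: B3->F3 leap 6st
  R2 @ bar3.0: D3/F3 m3 -> E3/E4 P8 similar
  R7 @ bar3.0: F3->E4 leap 11st
  R7 @ bar4.1: F3->B3 leap 6st
  R2 @ bar5.0: D3/F3 m3 -> E3/B3 P5 similar
  R7 @ bar5.0: F3->B3 leap 6st
  R1 @ bar8.0: E3/E4 P8 -> D3/D4 P8 similar

No (10 violations)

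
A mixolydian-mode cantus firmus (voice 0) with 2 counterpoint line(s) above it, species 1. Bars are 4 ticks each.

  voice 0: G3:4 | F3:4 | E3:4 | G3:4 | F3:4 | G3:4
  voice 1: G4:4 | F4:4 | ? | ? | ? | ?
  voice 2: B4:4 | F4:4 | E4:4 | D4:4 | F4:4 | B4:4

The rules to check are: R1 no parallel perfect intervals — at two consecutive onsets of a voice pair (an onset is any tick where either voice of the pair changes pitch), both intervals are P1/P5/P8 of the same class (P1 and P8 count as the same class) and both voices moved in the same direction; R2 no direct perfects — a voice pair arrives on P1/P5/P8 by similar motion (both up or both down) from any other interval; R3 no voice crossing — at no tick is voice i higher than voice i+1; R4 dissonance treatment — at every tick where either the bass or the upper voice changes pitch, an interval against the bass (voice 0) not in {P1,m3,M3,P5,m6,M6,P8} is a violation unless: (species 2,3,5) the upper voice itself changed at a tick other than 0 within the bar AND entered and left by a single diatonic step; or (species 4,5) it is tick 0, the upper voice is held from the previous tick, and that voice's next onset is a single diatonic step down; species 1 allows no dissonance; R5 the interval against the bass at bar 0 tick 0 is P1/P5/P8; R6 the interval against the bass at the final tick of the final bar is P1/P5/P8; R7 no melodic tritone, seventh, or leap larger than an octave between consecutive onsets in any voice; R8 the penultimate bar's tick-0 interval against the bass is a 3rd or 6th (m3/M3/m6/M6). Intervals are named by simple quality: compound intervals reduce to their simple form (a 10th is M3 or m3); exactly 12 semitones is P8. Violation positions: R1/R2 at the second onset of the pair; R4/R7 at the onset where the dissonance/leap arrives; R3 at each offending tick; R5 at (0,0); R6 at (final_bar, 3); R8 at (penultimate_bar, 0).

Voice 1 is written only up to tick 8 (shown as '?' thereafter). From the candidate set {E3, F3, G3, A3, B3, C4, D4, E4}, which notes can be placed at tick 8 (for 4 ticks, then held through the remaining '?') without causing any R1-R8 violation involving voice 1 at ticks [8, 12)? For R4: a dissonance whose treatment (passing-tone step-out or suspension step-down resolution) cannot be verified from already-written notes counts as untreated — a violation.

{C4}

E3: violates R1,R7
F3: violates R4
G3: violates R7
A3: violates R2,R4
B3: violates R2,R7
C4: legal
D4: violates R4
E4: violates R1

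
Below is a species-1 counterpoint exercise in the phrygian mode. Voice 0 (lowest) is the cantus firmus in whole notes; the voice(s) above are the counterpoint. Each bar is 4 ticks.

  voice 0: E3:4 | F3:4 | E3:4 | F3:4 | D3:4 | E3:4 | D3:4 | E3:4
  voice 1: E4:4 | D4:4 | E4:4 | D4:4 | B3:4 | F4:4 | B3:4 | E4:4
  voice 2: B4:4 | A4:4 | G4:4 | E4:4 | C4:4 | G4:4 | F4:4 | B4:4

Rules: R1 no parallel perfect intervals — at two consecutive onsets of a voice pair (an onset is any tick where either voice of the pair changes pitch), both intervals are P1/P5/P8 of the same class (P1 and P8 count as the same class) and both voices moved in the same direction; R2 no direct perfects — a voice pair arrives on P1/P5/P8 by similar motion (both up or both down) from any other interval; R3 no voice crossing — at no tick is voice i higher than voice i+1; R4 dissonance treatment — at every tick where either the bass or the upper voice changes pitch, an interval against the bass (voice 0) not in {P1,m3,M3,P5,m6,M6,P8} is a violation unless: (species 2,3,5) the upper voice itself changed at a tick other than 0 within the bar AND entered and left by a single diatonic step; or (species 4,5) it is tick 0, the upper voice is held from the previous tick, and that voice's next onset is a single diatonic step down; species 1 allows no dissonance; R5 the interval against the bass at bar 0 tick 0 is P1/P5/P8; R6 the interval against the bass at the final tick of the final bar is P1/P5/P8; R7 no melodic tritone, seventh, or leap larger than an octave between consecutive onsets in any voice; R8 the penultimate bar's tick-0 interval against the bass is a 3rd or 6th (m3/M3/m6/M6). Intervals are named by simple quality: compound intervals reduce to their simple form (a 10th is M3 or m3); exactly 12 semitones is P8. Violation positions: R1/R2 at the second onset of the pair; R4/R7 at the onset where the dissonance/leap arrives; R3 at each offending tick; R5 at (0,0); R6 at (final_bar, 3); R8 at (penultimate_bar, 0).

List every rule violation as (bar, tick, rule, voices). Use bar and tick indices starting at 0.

bar 0: v0=E3 v1=E4 v2=B4 downbeat P5
bar 1: v0=F3 v1=D4 v2=A4 downbeat M3
bar 2: v0=E3 v1=E4 v2=G4 downbeat m3
bar 3: v0=F3 v1=D4 v2=E4 downbeat M7
bar 4: v0=D3 v1=B3 v2=C4 downbeat m7
bar 5: v0=E3 v1=F4 v2=G4 downbeat m3
bar 6: v0=D3 v1=B3 v2=F4 downbeat m3
bar 7: v0=E3 v1=E4 v2=B4 downbeat P5
  -> R1 @ bar 1 tick 0 v(1, 2): E4/B4 P5 -> D4/A4 P5 similar
  -> R4 @ bar 3 tick 0 v(0, 2): F3/E4 M7 untreated
  -> R4 @ bar 4 tick 0 v(0, 2): D3/C4 m7 untreated
  -> R4 @ bar 5 tick 0 v(0, 1): E3/F4 m2 untreated
  -> R7 @ bar 5 tick 0 v(1,): B3->F4 leap 6st
  -> R7 @ bar 6 tick 0 v(1,): F4->B3 leap 6st
  -> R2 @ bar 7 tick 0 v(0, 1): D3/B3 M6 -> E3/E4 P8 similar
  -> R2 @ bar 7 tick 0 v(0, 2): D3/F4 m3 -> E3/B4 P5 similar
  -> R2 @ bar 7 tick 0 v(1, 2): B3/F4 TT -> E4/B4 P5 similar
  -> R7 @ bar 7 tick 0 v(2,): F4->B4 leap 6st

(1, 0, R1, (1, 2))
(3, 0, R4, (0, 2))
(4, 0, R4, (0, 2))
(5, 0, R4, (0, 1))
(5, 0, R7, (1,))
(6, 0, R7, (1,))
(7, 0, R2, (0, 1))
(7, 0, R2, (0, 2))
(7, 0, R2, (1, 2))
(7, 0, R7, (2,))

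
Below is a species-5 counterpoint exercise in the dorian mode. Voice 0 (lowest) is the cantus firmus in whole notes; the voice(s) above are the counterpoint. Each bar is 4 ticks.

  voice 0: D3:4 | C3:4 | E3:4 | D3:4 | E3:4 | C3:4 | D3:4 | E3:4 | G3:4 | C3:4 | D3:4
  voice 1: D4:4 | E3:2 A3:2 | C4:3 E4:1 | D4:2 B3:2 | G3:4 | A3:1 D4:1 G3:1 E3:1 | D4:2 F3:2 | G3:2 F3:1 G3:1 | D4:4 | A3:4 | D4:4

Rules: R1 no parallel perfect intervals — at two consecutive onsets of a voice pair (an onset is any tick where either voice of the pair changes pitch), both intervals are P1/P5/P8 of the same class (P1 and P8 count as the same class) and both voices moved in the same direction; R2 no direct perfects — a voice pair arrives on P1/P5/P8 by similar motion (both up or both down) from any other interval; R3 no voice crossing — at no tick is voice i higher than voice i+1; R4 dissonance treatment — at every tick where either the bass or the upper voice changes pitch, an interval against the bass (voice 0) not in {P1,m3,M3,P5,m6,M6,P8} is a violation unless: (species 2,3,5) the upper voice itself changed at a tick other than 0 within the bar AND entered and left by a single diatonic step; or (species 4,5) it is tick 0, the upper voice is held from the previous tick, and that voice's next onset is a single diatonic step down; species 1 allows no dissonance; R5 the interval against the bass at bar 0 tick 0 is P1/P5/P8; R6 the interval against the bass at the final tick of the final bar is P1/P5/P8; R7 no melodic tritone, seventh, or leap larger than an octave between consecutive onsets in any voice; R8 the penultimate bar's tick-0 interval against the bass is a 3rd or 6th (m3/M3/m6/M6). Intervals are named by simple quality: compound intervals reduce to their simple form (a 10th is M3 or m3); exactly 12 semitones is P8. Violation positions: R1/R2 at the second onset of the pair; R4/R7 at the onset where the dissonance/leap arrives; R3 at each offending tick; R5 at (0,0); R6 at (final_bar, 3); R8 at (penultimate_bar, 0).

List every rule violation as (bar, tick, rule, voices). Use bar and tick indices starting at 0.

bar 0: v0=D3 v1=D4 downbeat P8
bar 1: v0=C3 v1=E3 downbeat M3
bar 2: v0=E3 v1=C4 downbeat m6
bar 3: v0=D3 v1=D4 downbeat P8
bar 4: v0=E3 v1=G3 downbeat m3
bar 5: v0=C3 v1=A3 downbeat M6
bar 6: v0=D3 v1=D4 downbeat P8
bar 7: v0=E3 v1=G3 downbeat m3
bar 8: v0=G3 v1=D4 downbeat P5
bar 9: v0=C3 v1=A3 downbeat M6
bar 10: v0=D3 v1=D4 downbeat P8
  -> R7 @ bar 1 tick 0 v(1,): D4->E3 leap 10st
  -> R1 @ bar 3 tick 0 v(0, 1): E3/E4 P8 -> D3/D4 P8 similar
  -> R4 @ bar 5 tick 1 v(0, 1): C3/D4 M2 untreated
  -> R2 @ bar 6 tick 0 v(0, 1): C3/E3 M3 -> D3/D4 P8 similar
  -> R7 @ bar 6 tick 0 v(1,): E3->D4 leap 10st
  -> R2 @ bar 8 tick 0 v(0, 1): E3/G3 m3 -> G3/D4 P5 similar
  -> R2 @ bar 10 tick 0 v(0, 1): C3/A3 M6 -> D3/D4 P8 similar

(1, 0, R7, (1,))
(3, 0, R1, (0, 1))
(5, 1, R4, (0, 1))
(6, 0, R2, (0, 1))
(6, 0, R7, (1,))
(8, 0, R2, (0, 1))
(10, 0, R2, (0, 1))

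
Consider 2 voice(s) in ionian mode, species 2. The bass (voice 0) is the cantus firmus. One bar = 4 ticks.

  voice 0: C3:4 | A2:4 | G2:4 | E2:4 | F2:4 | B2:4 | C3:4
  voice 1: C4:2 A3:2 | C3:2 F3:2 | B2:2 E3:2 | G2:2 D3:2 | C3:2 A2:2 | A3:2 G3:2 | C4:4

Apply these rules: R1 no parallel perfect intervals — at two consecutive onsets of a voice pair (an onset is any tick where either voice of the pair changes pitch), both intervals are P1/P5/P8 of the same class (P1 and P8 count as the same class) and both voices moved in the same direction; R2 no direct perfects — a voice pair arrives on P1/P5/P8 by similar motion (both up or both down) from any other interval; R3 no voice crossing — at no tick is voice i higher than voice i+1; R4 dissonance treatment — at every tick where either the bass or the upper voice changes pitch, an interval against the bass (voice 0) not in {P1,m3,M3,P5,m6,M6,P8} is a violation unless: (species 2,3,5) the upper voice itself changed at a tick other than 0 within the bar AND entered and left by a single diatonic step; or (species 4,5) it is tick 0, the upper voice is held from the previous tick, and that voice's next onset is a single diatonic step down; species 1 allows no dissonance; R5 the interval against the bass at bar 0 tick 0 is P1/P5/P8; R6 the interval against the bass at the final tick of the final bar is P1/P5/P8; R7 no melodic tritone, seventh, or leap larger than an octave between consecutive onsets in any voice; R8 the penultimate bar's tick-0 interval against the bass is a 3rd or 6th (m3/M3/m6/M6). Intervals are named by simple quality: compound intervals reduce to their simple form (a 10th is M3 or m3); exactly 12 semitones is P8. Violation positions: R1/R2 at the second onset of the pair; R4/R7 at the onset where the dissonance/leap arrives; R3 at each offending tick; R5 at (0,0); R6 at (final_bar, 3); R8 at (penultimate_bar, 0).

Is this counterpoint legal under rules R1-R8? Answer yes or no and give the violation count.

No (6 violations)

bar 0: v0=C3 v1=C4 (P8)
bar 1: v0=A2 v1=C3 (m3)
bar 2: v0=G2 v1=B2 (M3)
bar 3: v0=E2 v1=G2 (m3)
bar 4: v0=F2 v1=C3 (P5)
bar 5: v0=B2 v1=A3 (m7)
bar 6: v0=C3 v1=C4 (P8)
  R7 @ bar2.0: F3->B2 leap 6st
  R4 @ bar3.2: E2/D3 m7 untreated
  R4 @ bar5.0: B2/A3 m7 untreated
  R7 @ bar5.0: F2->B2 leap 6st
  R8 @ bar5.0: penult m7 not 3rd/6th
  R2 @ bar6.0: B2/G3 m6 -> C3/C4 P8 similar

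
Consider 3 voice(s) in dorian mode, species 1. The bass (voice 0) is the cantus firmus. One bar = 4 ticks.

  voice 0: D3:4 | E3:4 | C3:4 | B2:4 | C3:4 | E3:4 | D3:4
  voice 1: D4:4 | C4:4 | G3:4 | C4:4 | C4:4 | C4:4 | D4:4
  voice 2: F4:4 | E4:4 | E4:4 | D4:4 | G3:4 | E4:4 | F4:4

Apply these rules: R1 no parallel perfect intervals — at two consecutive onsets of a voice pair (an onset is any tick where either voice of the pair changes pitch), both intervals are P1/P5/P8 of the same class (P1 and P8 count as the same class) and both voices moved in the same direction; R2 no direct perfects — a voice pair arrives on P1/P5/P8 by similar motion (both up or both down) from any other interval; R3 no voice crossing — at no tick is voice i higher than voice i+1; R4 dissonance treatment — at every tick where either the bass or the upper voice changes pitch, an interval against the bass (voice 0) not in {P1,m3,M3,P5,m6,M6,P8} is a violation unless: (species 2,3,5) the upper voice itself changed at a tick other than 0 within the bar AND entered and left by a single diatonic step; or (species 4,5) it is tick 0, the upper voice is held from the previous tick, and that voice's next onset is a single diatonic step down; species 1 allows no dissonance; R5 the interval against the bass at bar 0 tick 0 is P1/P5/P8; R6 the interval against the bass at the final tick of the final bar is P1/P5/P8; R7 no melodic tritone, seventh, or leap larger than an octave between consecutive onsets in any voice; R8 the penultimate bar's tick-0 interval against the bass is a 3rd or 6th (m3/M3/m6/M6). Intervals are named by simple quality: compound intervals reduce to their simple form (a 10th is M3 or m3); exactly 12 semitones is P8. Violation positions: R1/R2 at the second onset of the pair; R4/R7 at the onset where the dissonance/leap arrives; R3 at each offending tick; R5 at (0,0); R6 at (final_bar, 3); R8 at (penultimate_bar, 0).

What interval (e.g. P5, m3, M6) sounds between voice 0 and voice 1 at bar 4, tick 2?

P8

voice 0=C3 voice 1=C4 -> P8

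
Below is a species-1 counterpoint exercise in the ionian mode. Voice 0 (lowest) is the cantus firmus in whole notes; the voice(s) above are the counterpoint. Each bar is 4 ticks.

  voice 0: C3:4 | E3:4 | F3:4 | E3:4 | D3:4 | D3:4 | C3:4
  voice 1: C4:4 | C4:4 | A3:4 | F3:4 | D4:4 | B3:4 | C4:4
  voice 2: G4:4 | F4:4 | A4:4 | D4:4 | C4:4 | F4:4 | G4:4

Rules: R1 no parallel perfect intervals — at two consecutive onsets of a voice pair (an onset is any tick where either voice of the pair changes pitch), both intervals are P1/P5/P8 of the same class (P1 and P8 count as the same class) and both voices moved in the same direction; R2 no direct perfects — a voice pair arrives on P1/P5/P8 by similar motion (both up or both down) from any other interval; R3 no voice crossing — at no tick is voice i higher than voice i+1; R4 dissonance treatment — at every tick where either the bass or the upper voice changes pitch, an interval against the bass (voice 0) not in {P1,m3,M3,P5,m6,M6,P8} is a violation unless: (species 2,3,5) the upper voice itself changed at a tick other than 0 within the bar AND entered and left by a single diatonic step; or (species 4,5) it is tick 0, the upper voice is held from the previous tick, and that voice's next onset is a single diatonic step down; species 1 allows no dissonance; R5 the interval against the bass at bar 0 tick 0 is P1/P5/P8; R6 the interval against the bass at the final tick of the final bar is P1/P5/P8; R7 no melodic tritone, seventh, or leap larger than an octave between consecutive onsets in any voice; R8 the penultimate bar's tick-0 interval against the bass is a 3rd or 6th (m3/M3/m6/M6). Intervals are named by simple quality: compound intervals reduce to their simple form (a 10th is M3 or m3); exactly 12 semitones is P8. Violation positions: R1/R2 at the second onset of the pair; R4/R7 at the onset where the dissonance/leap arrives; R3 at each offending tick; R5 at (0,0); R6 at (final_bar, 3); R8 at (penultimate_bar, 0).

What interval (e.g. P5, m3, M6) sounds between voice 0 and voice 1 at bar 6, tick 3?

P8

voice 0=C3 voice 1=C4 -> P8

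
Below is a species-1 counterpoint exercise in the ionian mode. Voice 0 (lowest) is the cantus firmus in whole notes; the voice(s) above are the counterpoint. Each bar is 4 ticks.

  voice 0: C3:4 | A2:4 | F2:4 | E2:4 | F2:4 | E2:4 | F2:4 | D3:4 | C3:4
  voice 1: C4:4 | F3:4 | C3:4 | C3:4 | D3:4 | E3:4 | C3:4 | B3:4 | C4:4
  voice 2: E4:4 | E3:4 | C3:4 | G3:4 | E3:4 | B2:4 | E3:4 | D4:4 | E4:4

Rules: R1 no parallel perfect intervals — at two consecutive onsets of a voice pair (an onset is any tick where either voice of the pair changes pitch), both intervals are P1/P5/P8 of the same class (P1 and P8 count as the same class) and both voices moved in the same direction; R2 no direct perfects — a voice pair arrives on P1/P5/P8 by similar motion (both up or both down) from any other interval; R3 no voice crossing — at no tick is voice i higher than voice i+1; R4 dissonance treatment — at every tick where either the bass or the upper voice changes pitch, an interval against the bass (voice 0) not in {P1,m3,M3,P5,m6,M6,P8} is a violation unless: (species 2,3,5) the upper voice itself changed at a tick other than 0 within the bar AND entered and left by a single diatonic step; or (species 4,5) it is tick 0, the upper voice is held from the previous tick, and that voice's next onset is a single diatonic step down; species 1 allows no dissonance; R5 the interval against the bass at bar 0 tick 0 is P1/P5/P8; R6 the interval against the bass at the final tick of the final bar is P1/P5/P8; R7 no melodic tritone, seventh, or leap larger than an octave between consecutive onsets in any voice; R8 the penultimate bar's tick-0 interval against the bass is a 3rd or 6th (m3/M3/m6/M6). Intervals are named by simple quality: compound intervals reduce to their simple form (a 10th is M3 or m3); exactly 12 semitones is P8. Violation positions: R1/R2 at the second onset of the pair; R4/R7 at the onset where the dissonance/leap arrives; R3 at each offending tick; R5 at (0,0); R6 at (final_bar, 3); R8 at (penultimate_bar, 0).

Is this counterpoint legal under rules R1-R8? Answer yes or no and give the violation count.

No (21 violations)

bar 0: v0=C3 v1=C4 v2=E4 (M3)
bar 1: v0=A2 v1=F3 v2=E3 (P5)
bar 2: v0=F2 v1=C3 v2=C3 (P5)
bar 3: v0=E2 v1=C3 v2=G3 (m3)
bar 4: v0=F2 v1=D3 v2=E3 (M7)
bar 5: v0=E2 v1=E3 v2=B2 (P5)
bar 6: v0=F2 v1=C3 v2=E3 (M7)
bar 7: v0=D3 v1=B3 v2=D4 (P8)
bar 8: v0=C3 v1=C4 v2=E4 (M3)
  R5 @ bar0.0: opens on M3
  R2 @ bar1.0: C3/E4 M3 -> A2/E3 P5 similar
  R3 @ bar1.0: F3 above E3
  R3 @ bar1.1: F3 above E3
  R3 @ bar1.2: F3 above E3
  R3 @ bar1.3: F3 above E3
  R1 @ bar2.0: A2/E3 P5 -> F2/C3 P5 similar
  R2 @ bar2.0: A2/F3 m6 -> F2/C3 P5 similar
  R2 @ bar2.0: F3/E3 m2 -> C3/C3 P1 similar
  R4 @ bar4.0: F2/E3 M7 untreated
  R2 @ bar5.0: F2/E3 M7 -> E2/B2 P5 similar
  R3 @ bar5.0: E3 above B2
  R3 @ bar5.1: E3 above B2
  R3 @ bar5.2: E3 above B2
  R3 @ bar5.3: E3 above B2
  R4 @ bar6.0: F2/E3 M7 untreated
  R2 @ bar7.0: F2/E3 M7 -> D3/D4 P8 similar
  R7 @ bar7.0: C3->B3 leap 11st
  R7 @ bar7.0: E3->D4 leap 10st
  R8 @ bar7.0: penult P8 not 3rd/6th
  R6 @ bar8.3: closes on M3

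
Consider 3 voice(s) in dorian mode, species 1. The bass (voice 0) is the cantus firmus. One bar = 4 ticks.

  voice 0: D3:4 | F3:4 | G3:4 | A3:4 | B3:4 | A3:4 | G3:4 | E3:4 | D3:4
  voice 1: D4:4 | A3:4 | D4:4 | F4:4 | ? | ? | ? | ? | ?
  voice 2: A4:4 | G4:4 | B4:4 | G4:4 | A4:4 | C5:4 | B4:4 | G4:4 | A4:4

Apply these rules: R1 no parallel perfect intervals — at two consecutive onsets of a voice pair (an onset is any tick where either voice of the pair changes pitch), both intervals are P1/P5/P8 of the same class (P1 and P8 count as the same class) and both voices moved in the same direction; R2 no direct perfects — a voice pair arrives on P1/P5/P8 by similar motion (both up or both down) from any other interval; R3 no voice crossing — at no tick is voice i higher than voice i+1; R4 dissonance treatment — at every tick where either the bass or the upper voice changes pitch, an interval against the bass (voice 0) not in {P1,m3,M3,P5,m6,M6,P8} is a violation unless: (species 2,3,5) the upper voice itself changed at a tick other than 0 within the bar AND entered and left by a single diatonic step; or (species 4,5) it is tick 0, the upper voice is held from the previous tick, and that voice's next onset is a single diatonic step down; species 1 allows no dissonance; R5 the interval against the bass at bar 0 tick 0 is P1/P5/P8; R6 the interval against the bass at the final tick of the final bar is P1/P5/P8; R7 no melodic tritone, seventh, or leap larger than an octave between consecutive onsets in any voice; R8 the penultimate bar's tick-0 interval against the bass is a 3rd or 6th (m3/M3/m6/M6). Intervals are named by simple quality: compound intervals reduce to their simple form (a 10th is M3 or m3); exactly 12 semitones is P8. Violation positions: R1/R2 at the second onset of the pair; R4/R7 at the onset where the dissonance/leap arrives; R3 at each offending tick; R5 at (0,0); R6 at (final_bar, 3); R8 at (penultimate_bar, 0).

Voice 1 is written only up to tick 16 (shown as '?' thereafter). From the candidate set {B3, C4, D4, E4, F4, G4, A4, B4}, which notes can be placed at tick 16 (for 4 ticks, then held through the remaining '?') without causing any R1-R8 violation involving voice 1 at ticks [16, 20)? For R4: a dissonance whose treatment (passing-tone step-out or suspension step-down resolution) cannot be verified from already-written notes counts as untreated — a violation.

{D4, G4}

B3: violates R7
C4: violates R4
D4: legal
E4: violates R4
F4: violates R4
G4: legal
A4: violates R2,R4
B4: violates R2,R3,R7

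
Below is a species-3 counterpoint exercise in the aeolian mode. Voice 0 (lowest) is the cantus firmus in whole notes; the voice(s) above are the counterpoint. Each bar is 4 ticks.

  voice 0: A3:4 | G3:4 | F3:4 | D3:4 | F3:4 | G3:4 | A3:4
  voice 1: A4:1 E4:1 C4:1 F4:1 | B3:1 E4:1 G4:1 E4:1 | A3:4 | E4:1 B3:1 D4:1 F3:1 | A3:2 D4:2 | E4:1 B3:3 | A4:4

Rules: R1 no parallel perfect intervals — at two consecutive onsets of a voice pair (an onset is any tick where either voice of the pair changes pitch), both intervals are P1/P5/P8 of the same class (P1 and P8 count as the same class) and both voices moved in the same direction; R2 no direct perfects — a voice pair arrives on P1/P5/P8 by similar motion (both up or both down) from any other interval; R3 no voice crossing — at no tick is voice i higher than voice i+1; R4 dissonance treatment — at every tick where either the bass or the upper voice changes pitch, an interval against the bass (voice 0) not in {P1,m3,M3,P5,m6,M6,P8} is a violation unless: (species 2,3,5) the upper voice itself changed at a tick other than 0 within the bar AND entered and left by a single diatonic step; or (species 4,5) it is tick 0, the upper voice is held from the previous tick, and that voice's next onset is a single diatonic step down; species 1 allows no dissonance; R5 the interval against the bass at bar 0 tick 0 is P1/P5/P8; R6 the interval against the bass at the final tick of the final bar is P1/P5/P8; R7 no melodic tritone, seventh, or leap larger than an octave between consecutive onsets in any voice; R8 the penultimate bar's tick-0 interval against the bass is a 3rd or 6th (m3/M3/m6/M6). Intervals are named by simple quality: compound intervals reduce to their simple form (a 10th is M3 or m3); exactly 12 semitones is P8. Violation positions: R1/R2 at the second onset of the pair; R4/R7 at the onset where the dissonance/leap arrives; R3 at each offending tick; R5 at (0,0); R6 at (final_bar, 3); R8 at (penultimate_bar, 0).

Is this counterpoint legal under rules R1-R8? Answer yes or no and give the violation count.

No (4 violations)

bar 0: v0=A3 v1=A4 (P8)
bar 1: v0=G3 v1=B3 (M3)
bar 2: v0=F3 v1=A3 (M3)
bar 3: v0=D3 v1=E4 (M2)
bar 4: v0=F3 v1=A3 (M3)
bar 5: v0=G3 v1=E4 (M6)
bar 6: v0=A3 v1=A4 (P8)
  R7 @ bar1.0: F4->B3 leap 6st
  R4 @ bar3.0: D3/E4 M2 untreated
  R2 @ bar6.0: G3/B3 M3 -> A3/A4 P8 similar
  R7 @ bar6.0: B3->A4 leap 10st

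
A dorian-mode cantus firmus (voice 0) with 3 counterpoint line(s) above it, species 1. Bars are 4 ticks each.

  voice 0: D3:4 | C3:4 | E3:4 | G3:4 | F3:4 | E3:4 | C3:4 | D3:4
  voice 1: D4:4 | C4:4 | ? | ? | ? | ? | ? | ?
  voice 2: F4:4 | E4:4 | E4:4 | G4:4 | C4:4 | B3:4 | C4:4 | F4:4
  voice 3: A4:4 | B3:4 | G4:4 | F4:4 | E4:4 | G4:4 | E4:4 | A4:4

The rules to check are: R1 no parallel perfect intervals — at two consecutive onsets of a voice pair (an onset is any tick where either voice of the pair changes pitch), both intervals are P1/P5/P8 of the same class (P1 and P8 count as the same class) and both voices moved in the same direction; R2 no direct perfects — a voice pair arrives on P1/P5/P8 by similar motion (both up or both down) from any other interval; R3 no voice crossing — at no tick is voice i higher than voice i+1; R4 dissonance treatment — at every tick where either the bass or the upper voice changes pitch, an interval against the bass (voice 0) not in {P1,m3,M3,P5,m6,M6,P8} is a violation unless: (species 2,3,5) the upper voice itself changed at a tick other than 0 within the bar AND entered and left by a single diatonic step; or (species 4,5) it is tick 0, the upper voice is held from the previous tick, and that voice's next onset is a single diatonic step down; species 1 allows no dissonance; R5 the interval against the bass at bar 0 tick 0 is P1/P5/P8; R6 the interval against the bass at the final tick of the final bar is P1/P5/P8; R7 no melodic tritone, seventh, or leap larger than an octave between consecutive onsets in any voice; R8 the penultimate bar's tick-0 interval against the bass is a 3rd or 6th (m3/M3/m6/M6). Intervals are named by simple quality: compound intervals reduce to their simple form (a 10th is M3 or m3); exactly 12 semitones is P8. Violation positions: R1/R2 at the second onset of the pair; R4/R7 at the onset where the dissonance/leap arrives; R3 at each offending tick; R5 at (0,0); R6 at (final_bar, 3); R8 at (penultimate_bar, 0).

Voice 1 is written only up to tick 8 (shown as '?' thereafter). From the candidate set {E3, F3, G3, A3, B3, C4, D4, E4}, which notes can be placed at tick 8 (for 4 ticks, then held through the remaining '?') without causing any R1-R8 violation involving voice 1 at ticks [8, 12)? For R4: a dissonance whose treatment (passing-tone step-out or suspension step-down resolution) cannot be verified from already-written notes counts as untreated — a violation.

E3: legal
F3: violates R4
G3: legal
A3: violates R4
B3: legal
C4: legal
D4: violates R4
E4: violates R1

{B3, C4, E3, G3}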